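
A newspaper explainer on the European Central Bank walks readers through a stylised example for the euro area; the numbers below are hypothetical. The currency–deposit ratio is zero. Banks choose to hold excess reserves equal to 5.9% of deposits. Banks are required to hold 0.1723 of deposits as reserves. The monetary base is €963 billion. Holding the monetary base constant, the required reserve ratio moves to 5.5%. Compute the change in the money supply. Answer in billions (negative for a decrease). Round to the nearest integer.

€4284 billion

Initially m₁ = 1 / (0.1723 + 0.059) ≈ 4.3234, so M₁ = 4.3234 × 963 = 4163.4342 billion.
After the change m₂ = 1 / (0.055 + 0.059) ≈ 8.7719, so M₂ = 8.7719 × 963 = 8447.3397 billion.
ΔM = M₂ − M₁ = 8447.3397 − 4163.4342 = 4283.9055 billion.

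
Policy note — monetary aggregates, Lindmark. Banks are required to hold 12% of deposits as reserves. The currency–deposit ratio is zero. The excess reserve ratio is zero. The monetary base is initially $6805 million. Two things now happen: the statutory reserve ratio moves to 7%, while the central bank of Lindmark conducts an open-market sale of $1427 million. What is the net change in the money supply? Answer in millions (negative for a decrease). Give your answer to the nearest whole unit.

Before: m₁ = 1 / (0.12) ≈ 8.33333, MB₁ = 6805, so M₁ = 8.33333 × 6805 ≈ 56708.3106 million.
After: m₂ = 1 / (0.07) ≈ 14.28571, MB₂ = 6805 − 1427 = 5378, so M₂ = 14.28571 × 5378 ≈ 76828.5484 million.
ΔM = M₂ − M₁ = 76828.5484 − 56708.3106 = 20120.2378 million.

$20120 million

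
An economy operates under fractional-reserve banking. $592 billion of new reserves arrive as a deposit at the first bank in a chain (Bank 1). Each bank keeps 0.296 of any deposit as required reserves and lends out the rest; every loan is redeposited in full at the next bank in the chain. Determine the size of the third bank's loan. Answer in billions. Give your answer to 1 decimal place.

$206.6 billion

Each bank lends a fraction (1 − rr) = 0.7040 of the deposit it receives, so Bank 3 receives 592·0.7040^2 and lends 592·0.7040^3 ≈ 206.5569 billion.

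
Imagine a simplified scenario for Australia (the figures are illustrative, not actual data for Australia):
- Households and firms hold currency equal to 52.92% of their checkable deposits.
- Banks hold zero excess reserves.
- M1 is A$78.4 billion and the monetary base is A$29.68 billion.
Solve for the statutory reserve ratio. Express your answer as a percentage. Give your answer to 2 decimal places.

Using m = M/MB = 78.4/29.68 ≈ 2.641509. Since m = (1 + c)/(c + rr + e), the denominator satisfies c + rr + e = (1 + c)/m = (1 + 0.5292) / 2.641509 ≈ 0.578912.
With c = 0.5292 and e = 0, the statutory reserve ratio is 0.578912 − 0.5292 − 0 = 0.049712.

4.97%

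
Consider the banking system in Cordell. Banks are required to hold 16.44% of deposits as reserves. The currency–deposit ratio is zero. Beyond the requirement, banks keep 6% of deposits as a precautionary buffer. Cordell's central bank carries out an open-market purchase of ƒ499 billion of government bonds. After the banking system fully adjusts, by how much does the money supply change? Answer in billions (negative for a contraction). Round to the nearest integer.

ƒ2224 billion

The money multiplier is m = 1 / (rr + e) = 1 / (0.1644 + 0.06) ≈ 4.4563.
The purchase adds 499 billion of base, so ΔM = m × ΔMB = 4.4563 × (+499) = 2223.6937 billion.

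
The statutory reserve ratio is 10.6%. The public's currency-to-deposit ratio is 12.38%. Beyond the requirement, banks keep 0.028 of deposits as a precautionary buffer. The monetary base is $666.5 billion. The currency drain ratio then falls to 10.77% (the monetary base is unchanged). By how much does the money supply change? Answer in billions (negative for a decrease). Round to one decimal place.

Initially m₁ = (1 + 0.1238) / (0.106 + 0.028 + 0.1238) ≈ 4.35919, so M₁ = 4.35919 × 666.5 ≈ 2905.4001 billion.
After the change m₂ = (1 + 0.1077) / (0.106 + 0.028 + 0.1077) ≈ 4.58295, so M₂ = 4.58295 × 666.5 ≈ 3054.5362 billion.
ΔM = M₂ − M₁ = 3054.5362 − 2905.4001 = 149.1361 billion.

$149.1 billion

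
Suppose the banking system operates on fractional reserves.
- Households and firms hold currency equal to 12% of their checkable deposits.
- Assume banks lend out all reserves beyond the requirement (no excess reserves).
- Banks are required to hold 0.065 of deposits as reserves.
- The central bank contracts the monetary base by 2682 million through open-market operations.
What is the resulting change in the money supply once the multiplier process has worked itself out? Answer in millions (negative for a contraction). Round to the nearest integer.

-16237 million

The money multiplier is m = (1 + c) / (rr + c) = (1 + 0.12) / (0.065 + 0.12) ≈ 6.05405.
The sale removes 2682 million of base, so ΔM = m × ΔMB = 6.05405 × (−2682) = -16236.9621 million.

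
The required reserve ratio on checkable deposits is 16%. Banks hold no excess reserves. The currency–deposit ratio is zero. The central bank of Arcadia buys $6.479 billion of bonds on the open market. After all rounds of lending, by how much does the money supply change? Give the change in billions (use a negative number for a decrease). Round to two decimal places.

The simple money multiplier is m = 1/rr = 1/0.16 = 6.25.
An open-market purchase increases the monetary base by 6.479 billion, so ΔM = m × ΔMB = 6.25 × 6.479 ≈ 40.4937 billion.

$40.49 billion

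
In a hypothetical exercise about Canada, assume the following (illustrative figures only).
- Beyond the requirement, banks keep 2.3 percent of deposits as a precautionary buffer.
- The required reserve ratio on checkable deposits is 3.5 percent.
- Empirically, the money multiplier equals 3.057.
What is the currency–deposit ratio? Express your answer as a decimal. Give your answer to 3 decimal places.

Using m = 3.057. From m = (1 + c)/(c + rr + e), rearranging gives 1 + c = m·(c + rr + e), so c·(1 − m) = m·(rr + e) − 1.
Hence c = [m·(rr + e) − 1]/(1 − m) = [3.057 × (0.035 + 0.023) − 1] / (1 − 3.057) ≈ 0.399948.

0.400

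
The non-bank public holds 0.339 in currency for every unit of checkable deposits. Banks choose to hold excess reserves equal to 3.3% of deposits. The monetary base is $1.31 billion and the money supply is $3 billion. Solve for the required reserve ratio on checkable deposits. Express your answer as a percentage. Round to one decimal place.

21.3%

Using m = M/MB = 3/1.31 ≈ 2.290076. Since m = (1 + c)/(c + rr + e), the denominator satisfies c + rr + e = (1 + c)/m = (1 + 0.339) / 2.290076 ≈ 0.584697.
With c = 0.339 and e = 0.033, the required reserve ratio on checkable deposits is 0.584697 − 0.339 − 0.033 = 0.212697.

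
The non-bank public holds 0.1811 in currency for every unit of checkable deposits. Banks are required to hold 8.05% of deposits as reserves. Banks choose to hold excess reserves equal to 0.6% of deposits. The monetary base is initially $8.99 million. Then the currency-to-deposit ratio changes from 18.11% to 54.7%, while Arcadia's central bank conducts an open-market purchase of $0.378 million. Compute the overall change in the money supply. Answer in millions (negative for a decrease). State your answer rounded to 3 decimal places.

-16.802 million

Before: m₁ = (1 + 0.1811) / (0.0805 + 0.006 + 0.1811) ≈ 4.41368, MB₁ = 8.99, so M₁ = 4.41368 × 8.99 ≈ 39.679 million.
After: m₂ = (1 + 0.547) / (0.0805 + 0.006 + 0.547) ≈ 2.44199, MB₂ = 8.99 + 0.378 = 9.368, so M₂ = 2.44199 × 9.368 ≈ 22.8766 million.
ΔM = M₂ − M₁ = 22.8766 − 39.679 = -16.8024 million.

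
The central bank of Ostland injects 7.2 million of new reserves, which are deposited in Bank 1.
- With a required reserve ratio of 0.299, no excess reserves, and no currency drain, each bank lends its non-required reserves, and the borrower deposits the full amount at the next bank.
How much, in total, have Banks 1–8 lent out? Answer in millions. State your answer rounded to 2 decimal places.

Bank i lends (1 − rr)^i of the original deposit: Bank 1 lends 7.2·0.7010 = 5.0472, Bank 2 lends 7.2·0.7010² ≈ 3.5381, and so on.
Summing a geometric series: total = 7.2·[0.7010·(1 − 0.7010^8) / (1 − 0.7010)] ≈ 15.8960 million.

15.90 million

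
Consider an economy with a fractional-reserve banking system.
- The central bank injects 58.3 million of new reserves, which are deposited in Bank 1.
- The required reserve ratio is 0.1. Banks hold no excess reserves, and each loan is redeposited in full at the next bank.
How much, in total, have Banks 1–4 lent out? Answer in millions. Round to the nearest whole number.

180 million

Bank i lends (1 − rr)^i of the original deposit: Bank 1 lends 58.3·0.9000 = 52.4700, Bank 2 lends 58.3·0.9000² = 47.2230, and so on.
Summing a geometric series: total = 58.3·[0.9000·(1 − 0.9000^4) / (1 − 0.9000)] ≈ 180.4443 million.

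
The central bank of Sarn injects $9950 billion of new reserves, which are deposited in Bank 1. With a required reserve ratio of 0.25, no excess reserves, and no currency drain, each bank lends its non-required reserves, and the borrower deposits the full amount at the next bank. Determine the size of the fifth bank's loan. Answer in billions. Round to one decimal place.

$2361.2 billion

Each bank lends a fraction (1 − rr) = 0.7500 of the deposit it receives, so Bank 5 receives 9950·0.7500^4 and lends 9950·0.7500^5 ≈ 2361.1816 billion.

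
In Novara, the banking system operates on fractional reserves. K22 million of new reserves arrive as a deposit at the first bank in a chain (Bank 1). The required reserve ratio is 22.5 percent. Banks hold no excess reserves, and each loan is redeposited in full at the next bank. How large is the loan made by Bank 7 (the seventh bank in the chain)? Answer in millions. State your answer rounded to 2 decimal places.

K3.69 million

Each bank lends a fraction (1 − rr) = 0.7750 of the deposit it receives, so Bank 7 receives 22·0.7750^6 and lends 22·0.7750^7 ≈ 3.6943 million.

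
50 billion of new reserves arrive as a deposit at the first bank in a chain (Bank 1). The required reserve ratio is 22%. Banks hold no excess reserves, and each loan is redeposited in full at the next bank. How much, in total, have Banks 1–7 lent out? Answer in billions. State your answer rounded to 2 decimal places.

146.13 billion

Bank i lends (1 − rr)^i of the original deposit: Bank 1 lends 50·0.7800 = 39.0000, Bank 2 lends 50·0.7800² = 30.4200, and so on.
Summing a geometric series: total = 50·[0.7800·(1 − 0.7800^7) / (1 − 0.7800)] ≈ 146.1338 billion.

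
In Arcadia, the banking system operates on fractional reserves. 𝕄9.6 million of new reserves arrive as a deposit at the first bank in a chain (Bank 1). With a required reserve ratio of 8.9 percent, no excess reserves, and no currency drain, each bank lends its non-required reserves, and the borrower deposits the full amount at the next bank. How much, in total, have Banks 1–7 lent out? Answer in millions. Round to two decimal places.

𝕄47.09 million

Bank i lends (1 − rr)^i of the original deposit: Bank 1 lends 9.6·0.9110 = 8.7456, Bank 2 lends 9.6·0.9110² ≈ 7.9672, and so on.
Summing a geometric series: total = 9.6·[0.9110·(1 − 0.9110^7) / (1 − 0.9110)] ≈ 47.0937 million.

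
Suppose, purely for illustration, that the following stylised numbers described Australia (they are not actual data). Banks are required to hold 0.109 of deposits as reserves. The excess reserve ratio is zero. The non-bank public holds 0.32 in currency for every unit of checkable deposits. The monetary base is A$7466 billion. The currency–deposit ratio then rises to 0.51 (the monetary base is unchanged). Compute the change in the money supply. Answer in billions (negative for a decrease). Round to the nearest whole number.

-4760 billion

Initially m₁ = (1 + 0.32) / (0.109 + 0.32) ≈ 3.07692, so M₁ = 3.07692 × 7466 ≈ 22972.2847 billion.
After the change m₂ = (1 + 0.51) / (0.109 + 0.51) ≈ 2.43942, so M₂ = 2.43942 × 7466 ≈ 18212.7097 billion.
ΔM = M₂ − M₁ = 18212.7097 − 22972.2847 = -4759.575 billion.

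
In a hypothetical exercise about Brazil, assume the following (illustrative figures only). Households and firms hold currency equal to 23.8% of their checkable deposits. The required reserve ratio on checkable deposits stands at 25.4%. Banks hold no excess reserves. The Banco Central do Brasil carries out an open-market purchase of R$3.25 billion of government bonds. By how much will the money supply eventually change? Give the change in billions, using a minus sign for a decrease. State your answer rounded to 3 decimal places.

The money multiplier is m = (1 + c) / (rr + c) = (1 + 0.238) / (0.254 + 0.238) ≈ 2.51626.
The purchase adds 3.25 billion of base, so ΔM = m × ΔMB = 2.51626 × (+3.25) ≈ 8.1778 billion.

R$8.178 billion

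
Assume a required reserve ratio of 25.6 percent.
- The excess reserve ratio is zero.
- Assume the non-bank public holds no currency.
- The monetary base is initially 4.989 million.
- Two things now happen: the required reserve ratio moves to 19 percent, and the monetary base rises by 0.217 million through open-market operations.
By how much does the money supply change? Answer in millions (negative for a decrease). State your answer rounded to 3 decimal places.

Before: m₁ = 1 / (0.256) = 3.90625, MB₁ = 4.989, so M₁ = 3.90625 × 4.989 ≈ 19.4883 million.
After: m₂ = 1 / (0.19) ≈ 5.26316, MB₂ = 4.989 + 0.217 = 5.206, so M₂ = 5.26316 × 5.206 ≈ 27.4 million.
ΔM = M₂ − M₁ = 27.4 − 19.4883 = 7.9117 million.

7.912 million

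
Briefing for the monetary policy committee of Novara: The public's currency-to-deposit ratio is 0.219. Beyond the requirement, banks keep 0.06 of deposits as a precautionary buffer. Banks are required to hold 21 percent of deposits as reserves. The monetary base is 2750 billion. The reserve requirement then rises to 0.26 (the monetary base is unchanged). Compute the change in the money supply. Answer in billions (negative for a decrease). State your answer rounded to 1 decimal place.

-635.9 billion

Initially m₁ = (1 + 0.219) / (0.21 + 0.06 + 0.219) ≈ 2.492843, so M₁ = 2.492843 × 2750 ≈ 6855.3183 billion.
After the change m₂ = (1 + 0.219) / (0.26 + 0.06 + 0.219) ≈ 2.261596, so M₂ = 2.261596 × 2750 = 6219.389 billion.
ΔM = M₂ − M₁ = 6219.389 − 6855.3183 = -635.9293 billion.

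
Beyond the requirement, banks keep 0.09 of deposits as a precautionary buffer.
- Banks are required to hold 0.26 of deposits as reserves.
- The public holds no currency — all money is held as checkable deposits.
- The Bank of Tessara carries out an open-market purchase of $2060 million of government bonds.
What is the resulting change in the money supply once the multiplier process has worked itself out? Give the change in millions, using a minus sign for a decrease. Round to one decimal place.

$5885.7 million

The money multiplier is m = 1 / (rr + e) = 1 / (0.26 + 0.09) ≈ 2.857143.
The purchase adds 2060 million of base, so ΔM = m × ΔMB = 2.857143 × (+2060) ≈ 5885.7146 million.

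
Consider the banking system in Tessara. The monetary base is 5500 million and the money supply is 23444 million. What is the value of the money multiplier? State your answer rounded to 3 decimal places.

4.263

The money multiplier is m = M / MB = 23444 / 5500 ≈ 4.26255.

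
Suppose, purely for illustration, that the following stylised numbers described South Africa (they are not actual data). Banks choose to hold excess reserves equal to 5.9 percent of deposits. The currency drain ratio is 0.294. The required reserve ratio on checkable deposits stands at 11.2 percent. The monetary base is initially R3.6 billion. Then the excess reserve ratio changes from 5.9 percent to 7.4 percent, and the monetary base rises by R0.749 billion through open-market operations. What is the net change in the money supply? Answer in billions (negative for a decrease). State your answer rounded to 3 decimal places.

Before: m₁ = (1 + 0.294) / (0.112 + 0.059 + 0.294) ≈ 2.78280, MB₁ = 3.6, so M₁ = 2.78280 × 3.6 ≈ 10.0181 billion.
After: m₂ = (1 + 0.294) / (0.112 + 0.074 + 0.294) ≈ 2.69583, MB₂ = 3.6 + 0.749 = 4.349, so M₂ = 2.69583 × 4.349 ≈ 11.7242 billion.
ΔM = M₂ − M₁ = 11.7242 − 10.0181 = 1.7061 billion.

R1.706 billion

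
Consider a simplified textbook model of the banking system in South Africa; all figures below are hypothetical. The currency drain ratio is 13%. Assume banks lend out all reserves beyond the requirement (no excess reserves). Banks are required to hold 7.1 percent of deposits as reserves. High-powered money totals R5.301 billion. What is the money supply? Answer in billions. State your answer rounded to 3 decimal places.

The money multiplier is m = (1 + c) / (rr + c) = (1 + 0.13) / (0.071 + 0.13) ≈ 5.62189.
So M = m × MB = 5.62189 × 5.301 ≈ 29.8016 billion.

R29.802 billion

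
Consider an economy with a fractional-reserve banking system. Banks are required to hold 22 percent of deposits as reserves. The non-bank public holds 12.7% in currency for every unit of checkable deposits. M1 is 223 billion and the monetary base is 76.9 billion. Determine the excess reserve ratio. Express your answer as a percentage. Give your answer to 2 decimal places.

Using m = M/MB = 223/76.9 ≈ 2.899870. Since m = (1 + c)/(c + rr + e), the denominator satisfies c + rr + e = (1 + c)/m = (1 + 0.127) / 2.899870 ≈ 0.388638.
With c = 0.127 and rr = 0.22, the excess reserve ratio is 0.388638 − 0.127 − 0.22 = 0.041638.

4.16%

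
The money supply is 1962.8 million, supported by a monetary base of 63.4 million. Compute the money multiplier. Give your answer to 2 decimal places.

The money multiplier is m = M / MB = 1962.8 / 63.4 ≈ 30.95899.

30.96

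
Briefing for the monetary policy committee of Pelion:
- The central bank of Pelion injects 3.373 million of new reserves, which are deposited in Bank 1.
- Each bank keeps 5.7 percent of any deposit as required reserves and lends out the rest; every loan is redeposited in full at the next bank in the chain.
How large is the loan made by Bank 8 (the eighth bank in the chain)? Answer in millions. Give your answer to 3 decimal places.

2.109 million

Each bank lends a fraction (1 − rr) = 0.9430 of the deposit it receives, so Bank 8 receives 3.373·0.9430^7 and lends 3.373·0.9430^8 ≈ 2.1092 million.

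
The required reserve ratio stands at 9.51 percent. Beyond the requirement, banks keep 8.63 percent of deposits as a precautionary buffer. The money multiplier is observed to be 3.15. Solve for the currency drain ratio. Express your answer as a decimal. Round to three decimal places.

0.199

Using m = 3.15. From m = (1 + c)/(c + rr + e), rearranging gives 1 + c = m·(c + rr + e), so c·(1 − m) = m·(rr + e) − 1.
Hence c = [m·(rr + e) − 1]/(1 − m) = [3.15 × (0.0951 + 0.0863) − 1] / (1 − 3.15) ≈ 0.199344.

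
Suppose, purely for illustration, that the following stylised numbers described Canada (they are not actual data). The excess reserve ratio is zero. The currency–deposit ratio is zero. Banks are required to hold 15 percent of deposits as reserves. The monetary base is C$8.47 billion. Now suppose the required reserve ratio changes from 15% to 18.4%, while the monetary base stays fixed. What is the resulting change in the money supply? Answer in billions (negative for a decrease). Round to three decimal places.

-10.434 billion

Initially m₁ = 1 / (0.15) ≈ 6.66667, so M₁ = 6.66667 × 8.47 ≈ 56.4667 billion.
After the change m₂ = 1 / (0.184) ≈ 5.43478, so M₂ = 5.43478 × 8.47 ≈ 46.0326 billion.
ΔM = M₂ − M₁ = 46.0326 − 56.4667 = -10.4341 billion.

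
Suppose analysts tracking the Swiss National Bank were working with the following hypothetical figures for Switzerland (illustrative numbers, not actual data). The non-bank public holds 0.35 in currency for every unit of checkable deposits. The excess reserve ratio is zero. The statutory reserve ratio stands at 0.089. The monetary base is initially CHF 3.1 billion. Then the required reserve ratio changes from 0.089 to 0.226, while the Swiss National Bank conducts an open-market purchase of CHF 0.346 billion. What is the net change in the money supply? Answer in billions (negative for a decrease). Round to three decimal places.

Before: m₁ = (1 + 0.35) / (0.089 + 0.35) ≈ 3.07517, MB₁ = 3.1, so M₁ = 3.07517 × 3.1 ≈ 9.533 billion.
After: m₂ = (1 + 0.35) / (0.226 + 0.35) = 2.34375, MB₂ = 3.1 + 0.346 = 3.446, so M₂ = 2.34375 × 3.446 ≈ 8.0766 billion.
ΔM = M₂ − M₁ = 8.0766 − 9.533 = -1.4564 billion.

-1.456 billion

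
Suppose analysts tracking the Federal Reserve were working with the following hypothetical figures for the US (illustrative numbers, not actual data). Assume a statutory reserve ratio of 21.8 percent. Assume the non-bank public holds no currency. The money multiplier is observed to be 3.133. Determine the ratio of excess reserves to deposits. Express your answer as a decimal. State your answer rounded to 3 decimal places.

0.101

Using m = 3.133. Since m = (1 + c)/(c + rr + e), the denominator satisfies c + rr + e = (1 + c)/m = (1 + 0) / 3.133 ≈ 0.319183.
With c = 0 and rr = 0.218, the ratio of excess reserves to deposits is 0.319183 − 0 − 0.218 = 0.101183.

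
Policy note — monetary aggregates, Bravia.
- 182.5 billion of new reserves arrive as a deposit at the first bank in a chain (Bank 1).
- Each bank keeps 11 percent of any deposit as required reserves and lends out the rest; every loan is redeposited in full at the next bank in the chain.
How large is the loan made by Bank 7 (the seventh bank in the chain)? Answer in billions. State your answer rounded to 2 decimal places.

Each bank lends a fraction (1 − rr) = 0.8900 of the deposit it receives, so Bank 7 receives 182.5·0.8900^6 and lends 182.5·0.8900^7 ≈ 80.7222 billion.

80.72 billion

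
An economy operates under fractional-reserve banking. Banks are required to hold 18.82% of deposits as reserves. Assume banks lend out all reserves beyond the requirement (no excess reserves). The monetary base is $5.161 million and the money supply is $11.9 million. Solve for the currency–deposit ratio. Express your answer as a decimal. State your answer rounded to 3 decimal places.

0.434

Using m = M/MB = 11.9/5.161 ≈ 2.305755. From m = (1 + c)/(c + rr + e), rearranging gives 1 + c = m·(c + rr + e), so c·(1 − m) = m·(rr + e) − 1.
Hence c = [m·(rr + e) − 1]/(1 − m) = [2.305755 × (0.1882 + 0) − 1] / (1 − 2.305755) ≈ 0.433509.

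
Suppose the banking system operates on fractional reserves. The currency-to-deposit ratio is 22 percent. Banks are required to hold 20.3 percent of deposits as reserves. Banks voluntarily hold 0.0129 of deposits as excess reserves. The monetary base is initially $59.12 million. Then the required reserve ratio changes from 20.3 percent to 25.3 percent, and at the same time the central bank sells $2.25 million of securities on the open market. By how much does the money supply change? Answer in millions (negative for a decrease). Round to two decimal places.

Before: m₁ = (1 + 0.22) / (0.203 + 0.0129 + 0.22) ≈ 2.79881, MB₁ = 59.12, so M₁ = 2.79881 × 59.12 ≈ 165.4656 million.
After: m₂ = (1 + 0.22) / (0.253 + 0.0129 + 0.22) ≈ 2.51080, MB₂ = 59.12 − 2.25 = 56.87, so M₂ = 2.51080 × 56.87 ≈ 142.7892 million.
ΔM = M₂ − M₁ = 142.7892 − 165.4656 = -22.6764 million.

-22.68 million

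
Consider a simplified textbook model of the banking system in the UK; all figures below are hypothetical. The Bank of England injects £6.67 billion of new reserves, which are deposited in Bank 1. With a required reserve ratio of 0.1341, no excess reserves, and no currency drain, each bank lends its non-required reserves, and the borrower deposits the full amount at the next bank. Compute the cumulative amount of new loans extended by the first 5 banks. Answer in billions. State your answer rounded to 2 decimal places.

£22.10 billion

Bank i lends (1 − rr)^i of the original deposit: Bank 1 lends 6.67·0.8659 ≈ 5.7756, Bank 2 lends 6.67·0.8659² ≈ 5.0011, and so on.
Summing a geometric series: total = 6.67·[0.8659·(1 − 0.8659^5) / (1 − 0.8659)] ≈ 22.1036 billion.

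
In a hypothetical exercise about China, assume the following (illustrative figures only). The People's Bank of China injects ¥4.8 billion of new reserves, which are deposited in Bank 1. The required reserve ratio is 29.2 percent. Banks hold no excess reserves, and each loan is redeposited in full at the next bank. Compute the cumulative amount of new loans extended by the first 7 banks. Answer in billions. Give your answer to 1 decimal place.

¥10.6 billion

Bank i lends (1 − rr)^i of the original deposit: Bank 1 lends 4.8·0.7080 = 3.3984, Bank 2 lends 4.8·0.7080² ≈ 2.4061, and so on.
Summing a geometric series: total = 4.8·[0.7080·(1 − 0.7080^7) / (1 − 0.7080)] ≈ 10.6005 billion.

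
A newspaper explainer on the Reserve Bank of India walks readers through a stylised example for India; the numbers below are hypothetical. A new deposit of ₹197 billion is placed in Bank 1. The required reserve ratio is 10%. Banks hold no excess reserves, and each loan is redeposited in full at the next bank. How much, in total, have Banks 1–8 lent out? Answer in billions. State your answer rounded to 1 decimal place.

₹1009.8 billion

Bank i lends (1 − rr)^i of the original deposit: Bank 1 lends 197·0.9000 = 177.3000, Bank 2 lends 197·0.9000² = 159.5700, and so on.
Summing a geometric series: total = 197·[0.9000·(1 − 0.9000^8) / (1 − 0.9000)] ≈ 1009.7816 billion.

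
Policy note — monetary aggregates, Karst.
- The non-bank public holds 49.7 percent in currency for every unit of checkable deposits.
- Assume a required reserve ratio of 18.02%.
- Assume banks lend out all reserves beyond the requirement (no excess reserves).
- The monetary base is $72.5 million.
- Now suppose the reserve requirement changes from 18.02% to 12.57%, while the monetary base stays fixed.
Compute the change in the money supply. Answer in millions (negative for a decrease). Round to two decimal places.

$14.03 million

Initially m₁ = (1 + 0.497) / (0.1802 + 0.497) ≈ 2.21057, so M₁ = 2.21057 × 72.5 ≈ 160.2663 million.
After the change m₂ = (1 + 0.497) / (0.1257 + 0.497) ≈ 2.40405, so M₂ = 2.40405 × 72.5 ≈ 174.2936 million.
ΔM = M₂ − M₁ = 174.2936 − 160.2663 = 14.0273 million.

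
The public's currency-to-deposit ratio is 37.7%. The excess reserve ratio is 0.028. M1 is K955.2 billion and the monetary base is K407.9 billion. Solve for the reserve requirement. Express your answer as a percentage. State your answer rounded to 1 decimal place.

Using m = M/MB = 955.2/407.9 ≈ 2.341750. Since m = (1 + c)/(c + rr + e), the denominator satisfies c + rr + e = (1 + c)/m = (1 + 0.377) / 2.341750 ≈ 0.588022.
With c = 0.377 and e = 0.028, the reserve requirement is 0.588022 − 0.377 − 0.028 = 0.183022.

18.3%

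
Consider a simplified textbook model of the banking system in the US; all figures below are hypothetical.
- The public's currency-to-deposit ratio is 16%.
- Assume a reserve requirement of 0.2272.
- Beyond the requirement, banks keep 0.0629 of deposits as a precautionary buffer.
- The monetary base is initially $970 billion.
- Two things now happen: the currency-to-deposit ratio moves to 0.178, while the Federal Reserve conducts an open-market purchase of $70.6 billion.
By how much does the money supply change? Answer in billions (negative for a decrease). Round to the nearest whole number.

Before: m₁ = (1 + 0.16) / (0.2272 + 0.0629 + 0.16) ≈ 2.57721, MB₁ = 970, so M₁ = 2.57721 × 970 = 2499.8937 billion.
After: m₂ = (1 + 0.178) / (0.2272 + 0.0629 + 0.178) ≈ 2.51656, MB₂ = 970 + 70.6 = 1040.6, so M₂ = 2.51656 × 1040.6 ≈ 2618.7323 billion.
ΔM = M₂ − M₁ = 2618.7323 − 2499.8937 = 118.8386 billion.

$119 billion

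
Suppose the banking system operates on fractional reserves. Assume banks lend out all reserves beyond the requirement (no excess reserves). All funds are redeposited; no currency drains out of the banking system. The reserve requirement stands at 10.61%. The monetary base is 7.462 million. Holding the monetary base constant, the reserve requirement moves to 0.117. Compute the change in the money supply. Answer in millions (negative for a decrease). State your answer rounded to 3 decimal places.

-6.552 million

Initially m₁ = 1 / (0.1061) ≈ 9.42507, so M₁ = 9.42507 × 7.462 ≈ 70.3299 million.
After the change m₂ = 1 / (0.117) ≈ 8.54701, so M₂ = 8.54701 × 7.462 ≈ 63.7778 million.
ΔM = M₂ − M₁ = 63.7778 − 70.3299 = -6.5521 million.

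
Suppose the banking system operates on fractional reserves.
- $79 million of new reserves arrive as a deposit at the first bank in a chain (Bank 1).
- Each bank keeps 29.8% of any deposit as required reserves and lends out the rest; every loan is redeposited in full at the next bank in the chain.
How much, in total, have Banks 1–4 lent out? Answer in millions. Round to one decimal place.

Bank i lends (1 − rr)^i of the original deposit: Bank 1 lends 79·0.7020 = 55.4580, Bank 2 lends 79·0.7020² ≈ 38.9315, and so on.
Summing a geometric series: total = 79·[0.7020·(1 − 0.7020^4) / (1 − 0.7020)] ≈ 140.9050 million.

$140.9 million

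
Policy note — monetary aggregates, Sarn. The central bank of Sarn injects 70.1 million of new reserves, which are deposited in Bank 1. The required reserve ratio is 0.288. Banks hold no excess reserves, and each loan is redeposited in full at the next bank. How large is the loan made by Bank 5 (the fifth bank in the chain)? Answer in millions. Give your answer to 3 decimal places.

Each bank lends a fraction (1 − rr) = 0.7120 of the deposit it receives, so Bank 5 receives 70.1·0.7120^4 and lends 70.1·0.7120^5 ≈ 12.8268 million.

12.827 million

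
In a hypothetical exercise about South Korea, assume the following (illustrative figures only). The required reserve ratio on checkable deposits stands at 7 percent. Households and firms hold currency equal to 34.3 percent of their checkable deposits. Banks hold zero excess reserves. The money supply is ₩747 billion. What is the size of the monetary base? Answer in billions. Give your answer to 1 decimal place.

₩229.7 billion

The money multiplier is m = (1 + c) / (rr + c) = (1 + 0.343) / (0.07 + 0.343) ≈ 3.25182.
MB = M / m = 747 / 3.25182 ≈ 229.7175 billion.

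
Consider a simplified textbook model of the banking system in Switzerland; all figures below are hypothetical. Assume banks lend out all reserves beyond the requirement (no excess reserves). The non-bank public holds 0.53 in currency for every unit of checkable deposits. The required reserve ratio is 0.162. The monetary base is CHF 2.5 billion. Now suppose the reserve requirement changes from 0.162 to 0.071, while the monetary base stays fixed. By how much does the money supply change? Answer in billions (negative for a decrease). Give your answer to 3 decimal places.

Initially m₁ = (1 + 0.53) / (0.162 + 0.53) ≈ 2.21098, so M₁ = 2.21098 × 2.5 ≈ 5.5274 billion.
After the change m₂ = (1 + 0.53) / (0.071 + 0.53) ≈ 2.54576, so M₂ = 2.54576 × 2.5 = 6.3644 billion.
ΔM = M₂ − M₁ = 6.3644 − 5.5274 = 0.837 billion.

CHF 0.837 billion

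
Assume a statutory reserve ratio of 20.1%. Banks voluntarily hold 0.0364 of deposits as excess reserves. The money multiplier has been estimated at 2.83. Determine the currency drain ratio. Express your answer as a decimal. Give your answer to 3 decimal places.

Using m = 2.83. From m = (1 + c)/(c + rr + e), rearranging gives 1 + c = m·(c + rr + e), so c·(1 − m) = m·(rr + e) − 1.
Hence c = [m·(rr + e) − 1]/(1 − m) = [2.83 × (0.201 + 0.0364) − 1] / (1 − 2.83) ≈ 0.179321.

0.179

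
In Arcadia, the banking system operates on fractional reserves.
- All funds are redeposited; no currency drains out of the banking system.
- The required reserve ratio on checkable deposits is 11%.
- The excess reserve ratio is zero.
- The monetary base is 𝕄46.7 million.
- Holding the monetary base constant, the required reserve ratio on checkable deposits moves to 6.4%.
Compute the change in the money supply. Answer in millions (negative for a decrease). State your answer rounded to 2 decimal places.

Initially m₁ = 1 / (0.11) ≈ 9.09091, so M₁ = 9.09091 × 46.7 ≈ 424.5455 million.
After the change m₂ = 1 / (0.064) = 15.62500, so M₂ = 15.62500 × 46.7 = 729.6875 million.
ΔM = M₂ − M₁ = 729.6875 − 424.5455 = 305.142 million.

𝕄305.14 million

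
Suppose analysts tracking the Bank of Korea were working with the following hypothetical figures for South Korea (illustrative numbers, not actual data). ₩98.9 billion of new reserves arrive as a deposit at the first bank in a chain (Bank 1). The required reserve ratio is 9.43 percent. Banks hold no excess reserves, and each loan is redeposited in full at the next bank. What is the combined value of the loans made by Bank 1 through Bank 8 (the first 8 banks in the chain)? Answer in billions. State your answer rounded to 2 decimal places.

Bank i lends (1 − rr)^i of the original deposit: Bank 1 lends 98.9·0.9057 ≈ 89.5737, Bank 2 lends 98.9·0.9057² ≈ 81.1269, and so on.
Summing a geometric series: total = 98.9·[0.9057·(1 − 0.9057^8) / (1 − 0.9057)] ≈ 519.8058 billion.

₩519.81 billion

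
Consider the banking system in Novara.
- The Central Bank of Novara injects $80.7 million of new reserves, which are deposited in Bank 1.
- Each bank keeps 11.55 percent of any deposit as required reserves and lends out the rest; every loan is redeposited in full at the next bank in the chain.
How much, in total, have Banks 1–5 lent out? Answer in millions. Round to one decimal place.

$283.4 million

Bank i lends (1 − rr)^i of the original deposit: Bank 1 lends 80.7·0.8845 ≈ 71.3791, Bank 2 lends 80.7·0.8845² ≈ 63.1349, and so on.
Summing a geometric series: total = 80.7·[0.8845·(1 − 0.8845^5) / (1 − 0.8845)] ≈ 283.4378 million.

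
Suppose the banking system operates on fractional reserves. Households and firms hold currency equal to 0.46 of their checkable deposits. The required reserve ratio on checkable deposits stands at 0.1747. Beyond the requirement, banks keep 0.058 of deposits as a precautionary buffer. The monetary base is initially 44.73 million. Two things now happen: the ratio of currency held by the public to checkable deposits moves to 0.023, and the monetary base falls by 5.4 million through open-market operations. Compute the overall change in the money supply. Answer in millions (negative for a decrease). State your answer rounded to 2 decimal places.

Before: m₁ = (1 + 0.46) / (0.1747 + 0.058 + 0.46) ≈ 2.10769, MB₁ = 44.73, so M₁ = 2.10769 × 44.73 ≈ 94.277 million.
After: m₂ = (1 + 0.023) / (0.1747 + 0.058 + 0.023) ≈ 4.00078, MB₂ = 44.73 − 5.4 = 39.33, so M₂ = 4.00078 × 39.33 ≈ 157.3507 million.
ΔM = M₂ − M₁ = 157.3507 − 94.277 = 63.0737 million.

63.07 million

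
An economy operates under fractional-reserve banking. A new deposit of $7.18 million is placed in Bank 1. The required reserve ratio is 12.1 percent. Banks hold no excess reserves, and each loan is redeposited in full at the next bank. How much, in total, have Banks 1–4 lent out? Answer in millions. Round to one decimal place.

$21.0 million

Bank i lends (1 − rr)^i of the original deposit: Bank 1 lends 7.18·0.8790 ≈ 6.3112, Bank 2 lends 7.18·0.8790² ≈ 5.5476, and so on.
Summing a geometric series: total = 7.18·[0.8790·(1 − 0.8790^4) / (1 − 0.8790)] ≈ 21.0214 million.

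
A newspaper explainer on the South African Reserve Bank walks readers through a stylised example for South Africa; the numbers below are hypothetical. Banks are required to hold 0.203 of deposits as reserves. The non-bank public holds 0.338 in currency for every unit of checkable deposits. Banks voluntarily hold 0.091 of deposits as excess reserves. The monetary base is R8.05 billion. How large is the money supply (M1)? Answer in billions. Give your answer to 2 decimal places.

The money multiplier is m = (1 + c) / (rr + e + c) = (1 + 0.338) / (0.203 + 0.091 + 0.338) ≈ 2.1171.
So M = m × MB = 2.1171 × 8.05 ≈ 17.0427 billion.

R17.04 billion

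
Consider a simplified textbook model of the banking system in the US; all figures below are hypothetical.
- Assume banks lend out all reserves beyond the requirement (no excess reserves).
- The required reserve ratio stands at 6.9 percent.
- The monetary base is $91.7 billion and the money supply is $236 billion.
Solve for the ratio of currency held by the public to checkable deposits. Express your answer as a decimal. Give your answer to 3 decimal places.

Using m = M/MB = 236/91.7 ≈ 2.573610. From m = (1 + c)/(c + rr + e), rearranging gives 1 + c = m·(c + rr + e), so c·(1 − m) = m·(rr + e) − 1.
Hence c = [m·(rr + e) − 1]/(1 − m) = [2.573610 × (0.069 + 0) − 1] / (1 − 2.573610) ≈ 0.522633.

0.523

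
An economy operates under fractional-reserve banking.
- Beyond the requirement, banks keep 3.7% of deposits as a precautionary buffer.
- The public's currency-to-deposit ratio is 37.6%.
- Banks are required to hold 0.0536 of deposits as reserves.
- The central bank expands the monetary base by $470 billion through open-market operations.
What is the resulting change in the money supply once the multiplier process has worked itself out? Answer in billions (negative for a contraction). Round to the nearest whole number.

The money multiplier is m = (1 + c) / (rr + e + c) = (1 + 0.376) / (0.0536 + 0.037 + 0.376) ≈ 2.9490.
The purchase adds 470 billion of base, so ΔM = m × ΔMB = 2.9490 × (+470) = 1386.03 billion.

$1386 billion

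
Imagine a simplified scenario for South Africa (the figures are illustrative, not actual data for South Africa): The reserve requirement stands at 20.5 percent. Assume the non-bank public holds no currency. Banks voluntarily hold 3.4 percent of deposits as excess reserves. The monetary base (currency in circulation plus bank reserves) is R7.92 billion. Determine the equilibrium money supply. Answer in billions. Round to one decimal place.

R33.1 billion

The money multiplier is m = 1 / (rr + e) = 1 / (0.205 + 0.034) ≈ 4.1841.
So M = m × MB = 4.1841 × 7.92 ≈ 33.1381 billion.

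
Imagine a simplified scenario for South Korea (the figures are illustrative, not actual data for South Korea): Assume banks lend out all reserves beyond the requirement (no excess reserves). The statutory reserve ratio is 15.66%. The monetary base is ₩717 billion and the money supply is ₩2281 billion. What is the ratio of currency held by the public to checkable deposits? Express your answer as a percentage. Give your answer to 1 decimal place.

Using m = M/MB = 2281/717 ≈ 3.181311. From m = (1 + c)/(c + rr + e), rearranging gives 1 + c = m·(c + rr + e), so c·(1 − m) = m·(rr + e) − 1.
Hence c = [m·(rr + e) − 1]/(1 − m) = [3.181311 × (0.1566 + 0) − 1] / (1 − 3.181311) ≈ 0.230048.

23.0%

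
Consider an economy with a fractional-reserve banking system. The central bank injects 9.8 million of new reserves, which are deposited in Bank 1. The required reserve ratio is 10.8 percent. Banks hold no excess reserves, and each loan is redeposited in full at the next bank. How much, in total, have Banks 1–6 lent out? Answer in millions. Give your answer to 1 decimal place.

40.2 million

Bank i lends (1 − rr)^i of the original deposit: Bank 1 lends 9.8·0.8920 = 8.7416, Bank 2 lends 9.8·0.8920² ≈ 7.7975, and so on.
Summing a geometric series: total = 9.8·[0.8920·(1 − 0.8920^6) / (1 − 0.8920)] ≈ 40.1693 million.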